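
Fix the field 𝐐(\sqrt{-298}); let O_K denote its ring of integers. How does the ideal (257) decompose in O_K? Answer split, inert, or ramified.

remains prime (inert)

d = -298 ≡ 2 (mod 4), so O_K = ℤ[√-298] and disc(K) = 4d = -1192.
Since gcd(257, -1192) = 1 the prime 257 does not ramify.
Compute (-298/257) via Euler: 216^((257-1)/2) mod 257 = 256, so (-298/257) = -1.
Legendre symbol -1 ⇒ 257 is inert.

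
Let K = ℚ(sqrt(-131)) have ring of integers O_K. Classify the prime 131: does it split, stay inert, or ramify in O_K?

ramified

-131 mod 4 = 1, hence disc K = -131 and O_K = ℤ[(1+√-131)/2].
disc(K) = -131 = 131·(-1), so p = 131 is ramified.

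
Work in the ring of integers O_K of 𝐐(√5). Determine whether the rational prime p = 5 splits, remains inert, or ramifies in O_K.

5 mod 4 = 1, hence disc K = 5 and O_K = ℤ[(1+√5)/2].
disc(K) = 5 = 5·1, so p = 5 is ramified.

ramifies in O_K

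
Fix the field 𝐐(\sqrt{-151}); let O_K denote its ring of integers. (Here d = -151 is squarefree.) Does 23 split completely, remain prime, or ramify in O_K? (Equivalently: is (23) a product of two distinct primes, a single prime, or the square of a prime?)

-151 mod 4 = 1, hence disc K = -151 and O_K = ℤ[(1+√-151)/2].
disc(K) = -151 is not divisible by 23; 23 is unramified.
Euler's criterion: (-151)^11 mod 23 = 22. Thus (-151|23) = -1.
d is a non-residue mod p, hence 23 remains inert in O_K.

inert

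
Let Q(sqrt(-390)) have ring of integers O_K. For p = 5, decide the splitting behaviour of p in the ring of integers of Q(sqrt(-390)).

ramified

-390 mod 4 = 2, hence disc K = 4·(-390) = -1560 and O_K = ℤ[√-390].
5 divides disc(K) = -1560, so 5 ramifies.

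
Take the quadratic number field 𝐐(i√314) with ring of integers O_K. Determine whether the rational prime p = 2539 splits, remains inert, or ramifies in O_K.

split — (2539) = 𝔭₁𝔭₂ with 𝔭₁ ≠ 𝔭₂

d = -314 ≡ 2 (mod 4), so O_K = ℤ[√-314] and disc(K) = 4d = -1256.
Since gcd(2539, -1256) = 1 the prime 2539 does not ramify.
Compute (-314/2539) via Euler: 2225^((2539-1)/2) mod 2539 = 1, so (-314/2539) = 1.
Legendre symbol 1 ⇒ 2539 is split.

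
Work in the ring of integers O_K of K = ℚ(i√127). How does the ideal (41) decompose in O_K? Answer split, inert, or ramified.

splits completely

d = -127 ≡ 1 (mod 4), so O_K = ℤ[(1+√-127)/2] and disc(K) = d = -127.
41 ∤ -127, so 41 is unramified.
Legendre symbol by Euler's criterion: (-127/41) ≡ (-127)^20 ≡ 1 (mod 41), i.e. (-127/41) = 1.
(-127/41) = 1, so 41 splits.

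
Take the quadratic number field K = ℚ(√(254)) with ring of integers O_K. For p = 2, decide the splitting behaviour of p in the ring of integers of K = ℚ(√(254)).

2 is ramified

254 mod 4 = 2, hence disc K = 4·254 = 1016 and O_K = ℤ[√254].
Ramification test: 2 | 1016. The prime 2 ramifies in K.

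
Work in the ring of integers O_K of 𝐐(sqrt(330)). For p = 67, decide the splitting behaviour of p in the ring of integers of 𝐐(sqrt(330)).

d = 330 ≡ 2 (mod 4), so O_K = ℤ[√330] and disc(K) = 4d = 1320.
Since gcd(67, 1320) = 1 the prime 67 does not ramify.
Legendre symbol by Euler's criterion: (330/67) ≡ 330^33 ≡ 1 (mod 67), i.e. (330/67) = 1.
Legendre symbol 1 ⇒ 67 is split.

67 splits in O_K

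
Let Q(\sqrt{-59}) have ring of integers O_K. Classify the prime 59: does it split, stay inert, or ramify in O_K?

-59 mod 4 = 1, hence disc K = -59 and O_K = ℤ[(1+√-59)/2].
59 divides disc(K) = -59, so 59 ramifies.

59 is ramified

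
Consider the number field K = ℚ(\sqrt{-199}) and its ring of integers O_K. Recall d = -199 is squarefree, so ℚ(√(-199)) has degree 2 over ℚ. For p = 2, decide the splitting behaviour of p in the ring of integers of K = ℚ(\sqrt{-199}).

d = -199 ≡ 1 (mod 4), so O_K = ℤ[(1+√-199)/2] and disc(K) = d = -199.
2 ∤ -199, so 2 is unramified.
d ≡ 1 (mod 8); the supplementary law gives 2 split.

split — (2) = 𝔭₁𝔭₂ with 𝔭₁ ≠ 𝔭₂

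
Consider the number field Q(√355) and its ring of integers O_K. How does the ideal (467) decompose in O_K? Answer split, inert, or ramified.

355 mod 4 = 3, hence disc K = 4·355 = 1420 and O_K = ℤ[√355].
Since gcd(467, 1420) = 1 the prime 467 does not ramify.
Compute (355/467) via Euler: 355^((467-1)/2) mod 467 = 466, so (355/467) = -1.
Legendre symbol -1 ⇒ 467 is inert.

inert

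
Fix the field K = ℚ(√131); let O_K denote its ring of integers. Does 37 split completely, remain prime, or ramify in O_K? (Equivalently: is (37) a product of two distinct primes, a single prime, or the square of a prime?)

Since 131 ≢ 1 mod 4, the ring of integers is ℤ[√131] with discriminant 4·131 = 524.
Since gcd(37, 524) = 1 the prime 37 does not ramify.
Compute (131/37) via Euler: 20^((37-1)/2) mod 37 = 36, so (131/37) = -1.
Legendre symbol -1 ⇒ 37 is inert.

37 remains inert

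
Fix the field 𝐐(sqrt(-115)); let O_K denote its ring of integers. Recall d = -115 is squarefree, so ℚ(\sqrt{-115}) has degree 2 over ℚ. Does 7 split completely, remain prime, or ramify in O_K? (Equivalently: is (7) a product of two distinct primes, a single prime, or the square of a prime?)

Since -115 ≡ 1 mod 4, the ring of integers is ℤ[(1+√-115)/2] with discriminant -115.
Since gcd(7, -115) = 1 the prime 7 does not ramify.
(-115/7) = 4^3 mod 7 = 1, giving Legendre symbol 1.
d is a quadratic residue mod p, hence 7 splits in O_K.

7 splits in O_K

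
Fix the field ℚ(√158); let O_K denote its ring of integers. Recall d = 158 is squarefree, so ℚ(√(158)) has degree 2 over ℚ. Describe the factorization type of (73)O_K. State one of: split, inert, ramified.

Since 158 ≢ 1 mod 4, the ring of integers is ℤ[√158] with discriminant 4·158 = 632.
disc(K) = 632 is not divisible by 73; 73 is unramified.
Legendre symbol by Euler's criterion: (158/73) ≡ 158^36 ≡ 1 (mod 73), i.e. (158/73) = 1.
d is a quadratic residue mod p, hence 73 splits in O_K.

split — (73) = 𝔭₁𝔭₂ with 𝔭₁ ≠ 𝔭₂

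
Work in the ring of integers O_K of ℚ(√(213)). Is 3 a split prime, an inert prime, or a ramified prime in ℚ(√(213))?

Since 213 ≡ 1 mod 4, the ring of integers is ℤ[(1+√213)/2] with discriminant 213.
disc(K) = 213 = 3·71, so p = 3 is ramified.

ramified — (3) = 𝔭²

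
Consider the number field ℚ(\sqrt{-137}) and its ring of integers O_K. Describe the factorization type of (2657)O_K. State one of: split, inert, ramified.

d = -137 ≡ 3 (mod 4), so O_K = ℤ[√-137] and disc(K) = 4d = -548.
2657 ∤ -548, so 2657 is unramified.
Legendre symbol by Euler's criterion: (-137/2657) ≡ (-137)^1328 ≡ 2656 (mod 2657), i.e. (-137/2657) = -1.
d is a non-residue mod p, hence 2657 remains inert in O_K.

remains prime (inert)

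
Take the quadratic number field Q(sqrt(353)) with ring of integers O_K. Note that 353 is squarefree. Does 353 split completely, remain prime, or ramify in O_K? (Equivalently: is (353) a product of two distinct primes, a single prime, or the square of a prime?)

353 is ramified

353 mod 4 = 1, hence disc K = 353 and O_K = ℤ[(1+√353)/2].
Ramification test: 353 | 353. The prime 353 ramifies in K.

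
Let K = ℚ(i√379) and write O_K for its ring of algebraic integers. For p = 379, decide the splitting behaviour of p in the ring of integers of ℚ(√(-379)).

379 is ramified

d = -379 ≡ 1 (mod 4), so O_K = ℤ[(1+√-379)/2] and disc(K) = d = -379.
379 divides disc(K) = -379, so 379 ramifies.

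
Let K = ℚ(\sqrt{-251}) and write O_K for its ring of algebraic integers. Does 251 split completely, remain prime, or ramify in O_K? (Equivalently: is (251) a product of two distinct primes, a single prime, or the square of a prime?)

ramified — (251) = 𝔭²

d = -251 ≡ 1 (mod 4), so O_K = ℤ[(1+√-251)/2] and disc(K) = d = -251.
disc(K) = -251 = 251·(-1), so p = 251 is ramified.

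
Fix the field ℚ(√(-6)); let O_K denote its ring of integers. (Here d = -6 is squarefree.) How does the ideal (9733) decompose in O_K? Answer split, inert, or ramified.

-6 mod 4 = 2, hence disc K = 4·(-6) = -24 and O_K = ℤ[√-6].
9733 ∤ -24, so 9733 is unramified.
(-6/9733) = 9727^4866 mod 9733 = 9732, giving Legendre symbol -1.
d is a non-residue mod p, hence 9733 remains inert in O_K.

inert — (9733) stays prime in O_K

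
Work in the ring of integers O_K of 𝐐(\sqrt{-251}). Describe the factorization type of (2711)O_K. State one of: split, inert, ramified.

2711 splits in O_K

-251 mod 4 = 1, hence disc K = -251 and O_K = ℤ[(1+√-251)/2].
disc(K) = -251 is not divisible by 2711; 2711 is unramified.
(-251/2711) = 2460^1355 mod 2711 = 1, giving Legendre symbol 1.
(-251/2711) = 1, so 2711 splits.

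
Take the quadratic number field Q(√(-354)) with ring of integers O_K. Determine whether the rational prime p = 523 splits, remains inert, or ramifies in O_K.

split — (523) = 𝔭₁𝔭₂ with 𝔭₁ ≠ 𝔭₂

Since -354 ≢ 1 mod 4, the ring of integers is ℤ[√-354] with discriminant 4·(-354) = -1416.
523 ∤ -1416, so 523 is unramified.
Euler's criterion: (-354)^261 mod 523 = 1. Thus (-354|523) = 1.
d is a quadratic residue mod p, hence 523 splits in O_K.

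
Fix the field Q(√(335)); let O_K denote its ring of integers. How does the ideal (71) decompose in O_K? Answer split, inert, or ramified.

inert

Since 335 ≢ 1 mod 4, the ring of integers is ℤ[√335] with discriminant 4·335 = 1340.
disc(K) = 1340 is not divisible by 71; 71 is unramified.
Compute (335/71) via Euler: 51^((71-1)/2) mod 71 = 70, so (335/71) = -1.
d is a non-residue mod p, hence 71 remains inert in O_K.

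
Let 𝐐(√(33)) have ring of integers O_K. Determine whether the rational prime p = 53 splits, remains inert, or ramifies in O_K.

p is inert

Since 33 ≡ 1 mod 4, the ring of integers is ℤ[(1+√33)/2] with discriminant 33.
Since gcd(53, 33) = 1 the prime 53 does not ramify.
(33/53) = 33^26 mod 53 = 52, giving Legendre symbol -1.
d is a non-residue mod p, hence 53 remains inert in O_K.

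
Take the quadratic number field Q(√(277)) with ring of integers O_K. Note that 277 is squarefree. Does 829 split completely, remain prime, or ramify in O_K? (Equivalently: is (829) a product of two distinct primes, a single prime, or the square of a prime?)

d = 277 ≡ 1 (mod 4), so O_K = ℤ[(1+√277)/2] and disc(K) = d = 277.
disc(K) = 277 is not divisible by 829; 829 is unramified.
Euler's criterion: 277^414 mod 829 = 828. Thus (277|829) = -1.
(277/829) = -1, so 829 is inert.

remains prime (inert)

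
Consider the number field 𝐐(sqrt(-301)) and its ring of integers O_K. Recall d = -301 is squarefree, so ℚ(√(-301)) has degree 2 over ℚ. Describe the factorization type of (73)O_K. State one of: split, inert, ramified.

-301 mod 4 = 3, hence disc K = 4·(-301) = -1204 and O_K = ℤ[√-301].
73 ∤ -1204, so 73 is unramified.
Euler's criterion: (-301)^36 mod 73 = 1. Thus (-301|73) = 1.
(-301/73) = 1, so 73 splits.

split — (73) = 𝔭₁𝔭₂ with 𝔭₁ ≠ 𝔭₂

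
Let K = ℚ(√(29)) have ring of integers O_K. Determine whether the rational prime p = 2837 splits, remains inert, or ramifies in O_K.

29 mod 4 = 1, hence disc K = 29 and O_K = ℤ[(1+√29)/2].
disc(K) = 29 is not divisible by 2837; 2837 is unramified.
Legendre symbol by Euler's criterion: (29/2837) ≡ 29^1418 ≡ 1 (mod 2837), i.e. (29/2837) = 1.
(29/2837) = 1, so 2837 splits.

split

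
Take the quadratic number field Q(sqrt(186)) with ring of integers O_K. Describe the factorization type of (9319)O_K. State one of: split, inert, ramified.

split — (9319) = 𝔭₁𝔭₂ with 𝔭₁ ≠ 𝔭₂

Since 186 ≢ 1 mod 4, the ring of integers is ℤ[√186] with discriminant 4·186 = 744.
Since gcd(9319, 744) = 1 the prime 9319 does not ramify.
Legendre symbol by Euler's criterion: (186/9319) ≡ 186^4659 ≡ 1 (mod 9319), i.e. (186/9319) = 1.
d is a quadratic residue mod p, hence 9319 splits in O_K.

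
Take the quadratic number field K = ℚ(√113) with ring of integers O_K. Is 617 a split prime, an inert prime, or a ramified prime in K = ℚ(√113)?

617 splits in O_K

113 mod 4 = 1, hence disc K = 113 and O_K = ℤ[(1+√113)/2].
disc(K) = 113 is not divisible by 617; 617 is unramified.
Legendre symbol by Euler's criterion: (113/617) ≡ 113^308 ≡ 1 (mod 617), i.e. (113/617) = 1.
d is a quadratic residue mod p, hence 617 splits in O_K.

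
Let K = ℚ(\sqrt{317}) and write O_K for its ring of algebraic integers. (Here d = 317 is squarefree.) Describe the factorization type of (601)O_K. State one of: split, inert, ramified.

d = 317 ≡ 1 (mod 4), so O_K = ℤ[(1+√317)/2] and disc(K) = d = 317.
disc(K) = 317 is not divisible by 601; 601 is unramified.
(317/601) = 317^300 mod 601 = 600, giving Legendre symbol -1.
Legendre symbol -1 ⇒ 601 is inert.

601 remains inert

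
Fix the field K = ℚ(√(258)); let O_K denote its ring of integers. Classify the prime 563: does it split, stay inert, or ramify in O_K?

258 mod 4 = 2, hence disc K = 4·258 = 1032 and O_K = ℤ[√258].
Since gcd(563, 1032) = 1 the prime 563 does not ramify.
Legendre symbol by Euler's criterion: (258/563) ≡ 258^281 ≡ 1 (mod 563), i.e. (258/563) = 1.
Legendre symbol 1 ⇒ 563 is split.

split — (563) = 𝔭₁𝔭₂ with 𝔭₁ ≠ 𝔭₂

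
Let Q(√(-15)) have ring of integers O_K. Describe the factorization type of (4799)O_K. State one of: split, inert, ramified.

inert — (4799) stays prime in O_K

-15 mod 4 = 1, hence disc K = -15 and O_K = ℤ[(1+√-15)/2].
4799 ∤ -15, so 4799 is unramified.
Euler's criterion: (-15)^2399 mod 4799 = 4798. Thus (-15|4799) = -1.
d is a non-residue mod p, hence 4799 remains inert in O_K.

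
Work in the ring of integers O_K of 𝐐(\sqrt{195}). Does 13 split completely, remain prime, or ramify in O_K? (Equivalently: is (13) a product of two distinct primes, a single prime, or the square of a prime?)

Since 195 ≢ 1 mod 4, the ring of integers is ℤ[√195] with discriminant 4·195 = 780.
13 divides disc(K) = 780, so 13 ramifies.

ramified — (13) = 𝔭²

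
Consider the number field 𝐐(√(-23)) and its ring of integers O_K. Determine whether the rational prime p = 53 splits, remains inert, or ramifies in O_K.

p is inert

Since -23 ≡ 1 mod 4, the ring of integers is ℤ[(1+√-23)/2] with discriminant -23.
53 ∤ -23, so 53 is unramified.
Legendre symbol by Euler's criterion: (-23/53) ≡ (-23)^26 ≡ 52 (mod 53), i.e. (-23/53) = -1.
Legendre symbol -1 ⇒ 53 is inert.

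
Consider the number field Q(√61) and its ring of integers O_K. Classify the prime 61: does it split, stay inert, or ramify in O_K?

61 mod 4 = 1, hence disc K = 61 and O_K = ℤ[(1+√61)/2].
Ramification test: 61 | 61. The prime 61 ramifies in K.

61 is ramified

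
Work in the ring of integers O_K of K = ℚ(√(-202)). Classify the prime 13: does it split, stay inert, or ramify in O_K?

inert

-202 mod 4 = 2, hence disc K = 4·(-202) = -808 and O_K = ℤ[√-202].
disc(K) = -808 is not divisible by 13; 13 is unramified.
Compute (-202/13) via Euler: 6^((13-1)/2) mod 13 = 12, so (-202/13) = -1.
(-202/13) = -1, so 13 is inert.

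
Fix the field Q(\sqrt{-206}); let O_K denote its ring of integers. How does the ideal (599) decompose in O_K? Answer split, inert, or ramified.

Since -206 ≢ 1 mod 4, the ring of integers is ℤ[√-206] with discriminant 4·(-206) = -824.
599 ∤ -824, so 599 is unramified.
Compute (-206/599) via Euler: 393^((599-1)/2) mod 599 = 598, so (-206/599) = -1.
d is a non-residue mod p, hence 599 remains inert in O_K.

599 remains inert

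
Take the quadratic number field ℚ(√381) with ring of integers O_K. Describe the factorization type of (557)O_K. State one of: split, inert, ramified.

remains prime (inert)

381 mod 4 = 1, hence disc K = 381 and O_K = ℤ[(1+√381)/2].
disc(K) = 381 is not divisible by 557; 557 is unramified.
(381/557) = 381^278 mod 557 = 556, giving Legendre symbol -1.
Legendre symbol -1 ⇒ 557 is inert.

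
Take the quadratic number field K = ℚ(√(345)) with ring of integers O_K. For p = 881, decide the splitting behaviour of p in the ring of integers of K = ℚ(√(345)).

d = 345 ≡ 1 (mod 4), so O_K = ℤ[(1+√345)/2] and disc(K) = d = 345.
Since gcd(881, 345) = 1 the prime 881 does not ramify.
Legendre symbol by Euler's criterion: (345/881) ≡ 345^440 ≡ 1 (mod 881), i.e. (345/881) = 1.
Legendre symbol 1 ⇒ 881 is split.

split — (881) = 𝔭₁𝔭₂ with 𝔭₁ ≠ 𝔭₂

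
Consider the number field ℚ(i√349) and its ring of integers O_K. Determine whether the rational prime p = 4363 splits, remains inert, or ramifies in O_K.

Since -349 ≢ 1 mod 4, the ring of integers is ℤ[√-349] with discriminant 4·(-349) = -1396.
Since gcd(4363, -1396) = 1 the prime 4363 does not ramify.
Compute (-349/4363) via Euler: 4014^((4363-1)/2) mod 4363 = 1, so (-349/4363) = 1.
Legendre symbol 1 ⇒ 4363 is split.

split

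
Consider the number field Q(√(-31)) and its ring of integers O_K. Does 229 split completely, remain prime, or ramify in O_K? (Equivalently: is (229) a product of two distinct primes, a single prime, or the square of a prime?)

remains prime (inert)

-31 mod 4 = 1, hence disc K = -31 and O_K = ℤ[(1+√-31)/2].
disc(K) = -31 is not divisible by 229; 229 is unramified.
Euler's criterion: (-31)^114 mod 229 = 228. Thus (-31|229) = -1.
Legendre symbol -1 ⇒ 229 is inert.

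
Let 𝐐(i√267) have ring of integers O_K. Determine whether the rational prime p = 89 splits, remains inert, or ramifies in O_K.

Since -267 ≡ 1 mod 4, the ring of integers is ℤ[(1+√-267)/2] with discriminant -267.
Ramification test: 89 | -267. The prime 89 ramifies in K.

ramifies in O_K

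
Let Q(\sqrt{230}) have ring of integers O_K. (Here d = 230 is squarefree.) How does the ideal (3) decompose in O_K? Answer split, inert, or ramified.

Since 230 ≢ 1 mod 4, the ring of integers is ℤ[√230] with discriminant 4·230 = 920.
3 ∤ 920, so 3 is unramified.
Euler's criterion: 230^1 mod 3 = 2. Thus (230|3) = -1.
(230/3) = -1, so 3 is inert.

inert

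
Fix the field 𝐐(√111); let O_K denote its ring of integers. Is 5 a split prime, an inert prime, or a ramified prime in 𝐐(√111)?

split — (5) = 𝔭₁𝔭₂ with 𝔭₁ ≠ 𝔭₂

d = 111 ≡ 3 (mod 4), so O_K = ℤ[√111] and disc(K) = 4d = 444.
disc(K) = 444 is not divisible by 5; 5 is unramified.
(111/5) = 1^2 mod 5 = 1, giving Legendre symbol 1.
Legendre symbol 1 ⇒ 5 is split.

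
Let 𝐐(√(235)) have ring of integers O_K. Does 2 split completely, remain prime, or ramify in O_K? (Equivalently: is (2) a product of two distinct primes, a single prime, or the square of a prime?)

ramified

235 mod 4 = 3, hence disc K = 4·235 = 940 and O_K = ℤ[√235].
2 divides disc(K) = 940, so 2 ramifies.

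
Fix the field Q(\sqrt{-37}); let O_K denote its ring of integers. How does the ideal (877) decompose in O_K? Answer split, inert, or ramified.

split — (877) = 𝔭₁𝔭₂ with 𝔭₁ ≠ 𝔭₂

-37 mod 4 = 3, hence disc K = 4·(-37) = -148 and O_K = ℤ[√-37].
877 ∤ -148, so 877 is unramified.
Euler's criterion: (-37)^438 mod 877 = 1. Thus (-37|877) = 1.
(-37/877) = 1, so 877 splits.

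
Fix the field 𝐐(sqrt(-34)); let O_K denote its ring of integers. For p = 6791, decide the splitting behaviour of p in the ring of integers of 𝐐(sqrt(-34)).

inert

d = -34 ≡ 2 (mod 4), so O_K = ℤ[√-34] and disc(K) = 4d = -136.
6791 ∤ -136, so 6791 is unramified.
Compute (-34/6791) via Euler: 6757^((6791-1)/2) mod 6791 = 6790, so (-34/6791) = -1.
d is a non-residue mod p, hence 6791 remains inert in O_K.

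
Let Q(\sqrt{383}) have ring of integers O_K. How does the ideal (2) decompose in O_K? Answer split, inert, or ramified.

ramifies in O_K

d = 383 ≡ 3 (mod 4), so O_K = ℤ[√383] and disc(K) = 4d = 1532.
Ramification test: 2 | 1532. The prime 2 ramifies in K.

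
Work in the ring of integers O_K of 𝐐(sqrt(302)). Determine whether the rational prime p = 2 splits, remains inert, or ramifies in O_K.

302 mod 4 = 2, hence disc K = 4·302 = 1208 and O_K = ℤ[√302].
Ramification test: 2 | 1208. The prime 2 ramifies in K.

2 is ramified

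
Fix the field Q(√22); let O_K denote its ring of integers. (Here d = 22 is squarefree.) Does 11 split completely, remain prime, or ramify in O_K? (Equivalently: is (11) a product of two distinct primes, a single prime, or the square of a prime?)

ramified

Since 22 ≢ 1 mod 4, the ring of integers is ℤ[√22] with discriminant 4·22 = 88.
Ramification test: 11 | 88. The prime 11 ramifies in K.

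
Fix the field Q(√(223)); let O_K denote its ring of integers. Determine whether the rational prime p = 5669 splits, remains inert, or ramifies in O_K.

Since 223 ≢ 1 mod 4, the ring of integers is ℤ[√223] with discriminant 4·223 = 892.
disc(K) = 892 is not divisible by 5669; 5669 is unramified.
Euler's criterion: 223^2834 mod 5669 = 1. Thus (223|5669) = 1.
(223/5669) = 1, so 5669 splits.

5669 splits in O_K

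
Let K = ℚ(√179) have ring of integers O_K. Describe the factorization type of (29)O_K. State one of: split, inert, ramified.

29 splits in O_K

179 mod 4 = 3, hence disc K = 4·179 = 716 and O_K = ℤ[√179].
Since gcd(29, 716) = 1 the prime 29 does not ramify.
Legendre symbol by Euler's criterion: (179/29) ≡ 179^14 ≡ 1 (mod 29), i.e. (179/29) = 1.
(179/29) = 1, so 29 splits.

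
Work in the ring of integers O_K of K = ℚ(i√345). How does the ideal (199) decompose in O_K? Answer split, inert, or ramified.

split — (199) = 𝔭₁𝔭₂ with 𝔭₁ ≠ 𝔭₂

-345 mod 4 = 3, hence disc K = 4·(-345) = -1380 and O_K = ℤ[√-345].
disc(K) = -1380 is not divisible by 199; 199 is unramified.
Legendre symbol by Euler's criterion: (-345/199) ≡ (-345)^99 ≡ 1 (mod 199), i.e. (-345/199) = 1.
(-345/199) = 1, so 199 splits.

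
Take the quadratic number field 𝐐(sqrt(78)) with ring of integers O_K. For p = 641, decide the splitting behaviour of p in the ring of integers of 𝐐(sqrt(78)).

641 remains inert

78 mod 4 = 2, hence disc K = 4·78 = 312 and O_K = ℤ[√78].
Since gcd(641, 312) = 1 the prime 641 does not ramify.
Compute (78/641) via Euler: 78^((641-1)/2) mod 641 = 640, so (78/641) = -1.
d is a non-residue mod p, hence 641 remains inert in O_K.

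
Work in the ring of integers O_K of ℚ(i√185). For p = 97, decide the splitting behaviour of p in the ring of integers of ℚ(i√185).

p splits

Since -185 ≢ 1 mod 4, the ring of integers is ℤ[√-185] with discriminant 4·(-185) = -740.
Since gcd(97, -740) = 1 the prime 97 does not ramify.
(-185/97) = 9^48 mod 97 = 1, giving Legendre symbol 1.
d is a quadratic residue mod p, hence 97 splits in O_K.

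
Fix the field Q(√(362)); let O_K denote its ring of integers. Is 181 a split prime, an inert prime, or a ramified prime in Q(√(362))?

ramified — (181) = 𝔭²

Since 362 ≢ 1 mod 4, the ring of integers is ℤ[√362] with discriminant 4·362 = 1448.
Ramification test: 181 | 1448. The prime 181 ramifies in K.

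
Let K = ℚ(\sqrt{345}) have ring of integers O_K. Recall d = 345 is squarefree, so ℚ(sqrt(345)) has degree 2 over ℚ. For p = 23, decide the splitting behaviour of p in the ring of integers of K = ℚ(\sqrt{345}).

345 mod 4 = 1, hence disc K = 345 and O_K = ℤ[(1+√345)/2].
Ramification test: 23 | 345. The prime 23 ramifies in K.

ramified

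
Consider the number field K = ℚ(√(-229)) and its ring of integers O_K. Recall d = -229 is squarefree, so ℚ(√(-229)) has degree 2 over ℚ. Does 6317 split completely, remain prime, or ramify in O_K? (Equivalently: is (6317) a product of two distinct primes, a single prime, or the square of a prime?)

-229 mod 4 = 3, hence disc K = 4·(-229) = -916 and O_K = ℤ[√-229].
Since gcd(6317, -916) = 1 the prime 6317 does not ramify.
Compute (-229/6317) via Euler: 6088^((6317-1)/2) mod 6317 = 1, so (-229/6317) = 1.
d is a quadratic residue mod p, hence 6317 splits in O_K.

split — (6317) = 𝔭₁𝔭₂ with 𝔭₁ ≠ 𝔭₂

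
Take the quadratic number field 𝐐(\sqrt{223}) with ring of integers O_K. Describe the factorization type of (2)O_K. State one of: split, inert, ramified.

2 is ramified

Since 223 ≢ 1 mod 4, the ring of integers is ℤ[√223] with discriminant 4·223 = 892.
disc(K) = 892 = 2·446, so p = 2 is ramified.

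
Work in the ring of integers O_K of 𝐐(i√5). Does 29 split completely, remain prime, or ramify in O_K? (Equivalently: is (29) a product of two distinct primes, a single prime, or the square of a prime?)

29 splits in O_K

-5 mod 4 = 3, hence disc K = 4·(-5) = -20 and O_K = ℤ[√-5].
29 ∤ -20, so 29 is unramified.
Euler's criterion: (-5)^14 mod 29 = 1. Thus (-5|29) = 1.
(-5/29) = 1, so 29 splits.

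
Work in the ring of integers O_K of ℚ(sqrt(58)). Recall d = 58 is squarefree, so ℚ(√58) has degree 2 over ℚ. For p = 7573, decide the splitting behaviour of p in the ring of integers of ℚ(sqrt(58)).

58 mod 4 = 2, hence disc K = 4·58 = 232 and O_K = ℤ[√58].
disc(K) = 232 is not divisible by 7573; 7573 is unramified.
Legendre symbol by Euler's criterion: (58/7573) ≡ 58^3786 ≡ 7572 (mod 7573), i.e. (58/7573) = -1.
Legendre symbol -1 ⇒ 7573 is inert.

remains prime (inert)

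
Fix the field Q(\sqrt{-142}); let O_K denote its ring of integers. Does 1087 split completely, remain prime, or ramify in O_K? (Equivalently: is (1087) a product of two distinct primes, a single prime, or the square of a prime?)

d = -142 ≡ 2 (mod 4), so O_K = ℤ[√-142] and disc(K) = 4d = -568.
Since gcd(1087, -568) = 1 the prime 1087 does not ramify.
Legendre symbol by Euler's criterion: (-142/1087) ≡ (-142)^543 ≡ 1086 (mod 1087), i.e. (-142/1087) = -1.
Legendre symbol -1 ⇒ 1087 is inert.

p is inert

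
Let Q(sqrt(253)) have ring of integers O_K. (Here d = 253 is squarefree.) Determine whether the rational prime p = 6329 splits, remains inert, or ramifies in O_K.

split — (6329) = 𝔭₁𝔭₂ with 𝔭₁ ≠ 𝔭₂

253 mod 4 = 1, hence disc K = 253 and O_K = ℤ[(1+√253)/2].
disc(K) = 253 is not divisible by 6329; 6329 is unramified.
Legendre symbol by Euler's criterion: (253/6329) ≡ 253^3164 ≡ 1 (mod 6329), i.e. (253/6329) = 1.
(253/6329) = 1, so 6329 splits.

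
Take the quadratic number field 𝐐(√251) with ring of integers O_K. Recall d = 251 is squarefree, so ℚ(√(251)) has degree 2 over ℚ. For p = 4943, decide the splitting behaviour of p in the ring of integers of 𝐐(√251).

Since 251 ≢ 1 mod 4, the ring of integers is ℤ[√251] with discriminant 4·251 = 1004.
Since gcd(4943, 1004) = 1 the prime 4943 does not ramify.
Legendre symbol by Euler's criterion: (251/4943) ≡ 251^2471 ≡ 4942 (mod 4943), i.e. (251/4943) = -1.
Legendre symbol -1 ⇒ 4943 is inert.

p is inert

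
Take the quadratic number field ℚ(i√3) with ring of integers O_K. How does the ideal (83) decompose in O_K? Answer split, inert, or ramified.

-3 mod 4 = 1, hence disc K = -3 and O_K = ℤ[(1+√-3)/2].
disc(K) = -3 is not divisible by 83; 83 is unramified.
(-3/83) = 80^41 mod 83 = 82, giving Legendre symbol -1.
Legendre symbol -1 ⇒ 83 is inert.

83 remains inert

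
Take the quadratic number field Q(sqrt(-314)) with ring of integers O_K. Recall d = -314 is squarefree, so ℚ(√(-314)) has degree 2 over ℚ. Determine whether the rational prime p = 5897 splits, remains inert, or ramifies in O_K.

p is inert

d = -314 ≡ 2 (mod 4), so O_K = ℤ[√-314] and disc(K) = 4d = -1256.
disc(K) = -1256 is not divisible by 5897; 5897 is unramified.
Legendre symbol by Euler's criterion: (-314/5897) ≡ (-314)^2948 ≡ 5896 (mod 5897), i.e. (-314/5897) = -1.
d is a non-residue mod p, hence 5897 remains inert in O_K.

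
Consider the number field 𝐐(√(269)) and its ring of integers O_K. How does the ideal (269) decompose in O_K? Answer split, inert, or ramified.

269 mod 4 = 1, hence disc K = 269 and O_K = ℤ[(1+√269)/2].
Ramification test: 269 | 269. The prime 269 ramifies in K.

ramified — (269) = 𝔭²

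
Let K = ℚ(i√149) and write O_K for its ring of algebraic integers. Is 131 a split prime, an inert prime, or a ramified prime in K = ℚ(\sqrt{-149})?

d = -149 ≡ 3 (mod 4), so O_K = ℤ[√-149] and disc(K) = 4d = -596.
disc(K) = -596 is not divisible by 131; 131 is unramified.
Legendre symbol by Euler's criterion: (-149/131) ≡ (-149)^65 ≡ 1 (mod 131), i.e. (-149/131) = 1.
Legendre symbol 1 ⇒ 131 is split.

p splits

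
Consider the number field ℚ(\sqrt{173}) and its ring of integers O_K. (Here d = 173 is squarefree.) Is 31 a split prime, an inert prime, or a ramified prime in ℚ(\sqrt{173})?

split — (31) = 𝔭₁𝔭₂ with 𝔭₁ ≠ 𝔭₂

Since 173 ≡ 1 mod 4, the ring of integers is ℤ[(1+√173)/2] with discriminant 173.
disc(K) = 173 is not divisible by 31; 31 is unramified.
Compute (173/31) via Euler: 18^((31-1)/2) mod 31 = 1, so (173/31) = 1.
Legendre symbol 1 ⇒ 31 is split.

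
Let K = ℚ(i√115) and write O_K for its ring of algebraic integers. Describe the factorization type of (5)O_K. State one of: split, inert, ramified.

ramifies in O_K

d = -115 ≡ 1 (mod 4), so O_K = ℤ[(1+√-115)/2] and disc(K) = d = -115.
Ramification test: 5 | -115. The prime 5 ramifies in K.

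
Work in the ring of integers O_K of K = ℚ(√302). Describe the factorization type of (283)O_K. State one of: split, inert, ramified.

d = 302 ≡ 2 (mod 4), so O_K = ℤ[√302] and disc(K) = 4d = 1208.
disc(K) = 1208 is not divisible by 283; 283 is unramified.
Euler's criterion: 302^141 mod 283 = 282. Thus (302|283) = -1.
(302/283) = -1, so 283 is inert.

inert — (283) stays prime in O_K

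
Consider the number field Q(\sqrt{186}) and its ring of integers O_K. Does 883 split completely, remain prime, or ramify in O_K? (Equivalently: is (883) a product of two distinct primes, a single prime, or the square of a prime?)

d = 186 ≡ 2 (mod 4), so O_K = ℤ[√186] and disc(K) = 4d = 744.
883 ∤ 744, so 883 is unramified.
(186/883) = 186^441 mod 883 = 1, giving Legendre symbol 1.
Legendre symbol 1 ⇒ 883 is split.

883 splits in O_K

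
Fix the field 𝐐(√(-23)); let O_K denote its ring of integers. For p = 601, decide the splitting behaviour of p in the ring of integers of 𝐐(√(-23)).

d = -23 ≡ 1 (mod 4), so O_K = ℤ[(1+√-23)/2] and disc(K) = d = -23.
Since gcd(601, -23) = 1 the prime 601 does not ramify.
Compute (-23/601) via Euler: 578^((601-1)/2) mod 601 = 1, so (-23/601) = 1.
Legendre symbol 1 ⇒ 601 is split.

split — (601) = 𝔭₁𝔭₂ with 𝔭₁ ≠ 𝔭₂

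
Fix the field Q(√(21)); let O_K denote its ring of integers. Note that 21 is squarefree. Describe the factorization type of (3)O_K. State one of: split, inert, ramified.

21 mod 4 = 1, hence disc K = 21 and O_K = ℤ[(1+√21)/2].
Ramification test: 3 | 21. The prime 3 ramifies in K.

p ramifies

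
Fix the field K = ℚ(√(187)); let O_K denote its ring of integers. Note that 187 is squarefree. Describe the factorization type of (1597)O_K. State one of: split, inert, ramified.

187 mod 4 = 3, hence disc K = 4·187 = 748 and O_K = ℤ[√187].
disc(K) = 748 is not divisible by 1597; 1597 is unramified.
(187/1597) = 187^798 mod 1597 = 1596, giving Legendre symbol -1.
(187/1597) = -1, so 1597 is inert.

remains prime (inert)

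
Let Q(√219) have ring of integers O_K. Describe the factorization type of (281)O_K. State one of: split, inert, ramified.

split

d = 219 ≡ 3 (mod 4), so O_K = ℤ[√219] and disc(K) = 4d = 876.
281 ∤ 876, so 281 is unramified.
Legendre symbol by Euler's criterion: (219/281) ≡ 219^140 ≡ 1 (mod 281), i.e. (219/281) = 1.
Legendre symbol 1 ⇒ 281 is split.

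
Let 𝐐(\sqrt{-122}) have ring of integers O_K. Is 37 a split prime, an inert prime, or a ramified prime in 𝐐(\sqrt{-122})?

split — (37) = 𝔭₁𝔭₂ with 𝔭₁ ≠ 𝔭₂

-122 mod 4 = 2, hence disc K = 4·(-122) = -488 and O_K = ℤ[√-122].
disc(K) = -488 is not divisible by 37; 37 is unramified.
Euler's criterion: (-122)^18 mod 37 = 1. Thus (-122|37) = 1.
d is a quadratic residue mod p, hence 37 splits in O_K.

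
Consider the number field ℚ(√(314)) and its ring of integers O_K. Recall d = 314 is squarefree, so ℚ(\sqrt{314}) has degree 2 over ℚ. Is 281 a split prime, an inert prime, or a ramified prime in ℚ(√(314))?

281 splits in O_K

314 mod 4 = 2, hence disc K = 4·314 = 1256 and O_K = ℤ[√314].
281 ∤ 1256, so 281 is unramified.
(314/281) = 33^140 mod 281 = 1, giving Legendre symbol 1.
d is a quadratic residue mod p, hence 281 splits in O_K.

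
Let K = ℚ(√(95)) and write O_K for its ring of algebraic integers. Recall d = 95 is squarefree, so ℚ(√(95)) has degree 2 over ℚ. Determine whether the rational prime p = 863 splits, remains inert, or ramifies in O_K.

863 remains inert

Since 95 ≢ 1 mod 4, the ring of integers is ℤ[√95] with discriminant 4·95 = 380.
Since gcd(863, 380) = 1 the prime 863 does not ramify.
Compute (95/863) via Euler: 95^((863-1)/2) mod 863 = 862, so (95/863) = -1.
Legendre symbol -1 ⇒ 863 is inert.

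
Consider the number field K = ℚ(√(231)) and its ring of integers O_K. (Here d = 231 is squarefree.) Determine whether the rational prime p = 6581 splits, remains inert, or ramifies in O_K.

inert — (6581) stays prime in O_K

d = 231 ≡ 3 (mod 4), so O_K = ℤ[√231] and disc(K) = 4d = 924.
disc(K) = 924 is not divisible by 6581; 6581 is unramified.
Euler's criterion: 231^3290 mod 6581 = 6580. Thus (231|6581) = -1.
d is a non-residue mod p, hence 6581 remains inert in O_K.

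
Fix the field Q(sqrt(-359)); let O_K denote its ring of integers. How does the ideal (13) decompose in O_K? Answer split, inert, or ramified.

13 remains inert

d = -359 ≡ 1 (mod 4), so O_K = ℤ[(1+√-359)/2] and disc(K) = d = -359.
13 ∤ -359, so 13 is unramified.
(-359/13) = 5^6 mod 13 = 12, giving Legendre symbol -1.
Legendre symbol -1 ⇒ 13 is inert.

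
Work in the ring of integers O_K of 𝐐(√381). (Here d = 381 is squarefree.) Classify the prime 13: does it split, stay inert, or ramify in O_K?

splits completely

381 mod 4 = 1, hence disc K = 381 and O_K = ℤ[(1+√381)/2].
Since gcd(13, 381) = 1 the prime 13 does not ramify.
(381/13) = 4^6 mod 13 = 1, giving Legendre symbol 1.
(381/13) = 1, so 13 splits.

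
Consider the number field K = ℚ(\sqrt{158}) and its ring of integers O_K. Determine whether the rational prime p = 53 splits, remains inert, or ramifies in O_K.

splits completely

Since 158 ≢ 1 mod 4, the ring of integers is ℤ[√158] with discriminant 4·158 = 632.
Since gcd(53, 632) = 1 the prime 53 does not ramify.
Compute (158/53) via Euler: 52^((53-1)/2) mod 53 = 1, so (158/53) = 1.
(158/53) = 1, so 53 splits.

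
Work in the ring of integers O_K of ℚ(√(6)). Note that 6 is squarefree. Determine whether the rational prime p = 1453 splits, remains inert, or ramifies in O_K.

1453 remains inert

6 mod 4 = 2, hence disc K = 4·6 = 24 and O_K = ℤ[√6].
disc(K) = 24 is not divisible by 1453; 1453 is unramified.
(6/1453) = 6^726 mod 1453 = 1452, giving Legendre symbol -1.
(6/1453) = -1, so 1453 is inert.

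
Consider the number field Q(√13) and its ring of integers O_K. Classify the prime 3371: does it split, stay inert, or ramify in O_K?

d = 13 ≡ 1 (mod 4), so O_K = ℤ[(1+√13)/2] and disc(K) = d = 13.
disc(K) = 13 is not divisible by 3371; 3371 is unramified.
(13/3371) = 13^1685 mod 3371 = 1, giving Legendre symbol 1.
d is a quadratic residue mod p, hence 3371 splits in O_K.

split — (3371) = 𝔭₁𝔭₂ with 𝔭₁ ≠ 𝔭₂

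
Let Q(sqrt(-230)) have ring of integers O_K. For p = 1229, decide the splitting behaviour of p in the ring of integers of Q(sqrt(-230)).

split — (1229) = 𝔭₁𝔭₂ with 𝔭₁ ≠ 𝔭₂

Since -230 ≢ 1 mod 4, the ring of integers is ℤ[√-230] with discriminant 4·(-230) = -920.
disc(K) = -920 is not divisible by 1229; 1229 is unramified.
(-230/1229) = 999^614 mod 1229 = 1, giving Legendre symbol 1.
Legendre symbol 1 ⇒ 1229 is split.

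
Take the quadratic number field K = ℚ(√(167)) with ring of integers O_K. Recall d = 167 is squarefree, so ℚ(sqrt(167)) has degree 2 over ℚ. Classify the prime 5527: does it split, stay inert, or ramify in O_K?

Since 167 ≢ 1 mod 4, the ring of integers is ℤ[√167] with discriminant 4·167 = 668.
5527 ∤ 668, so 5527 is unramified.
Euler's criterion: 167^2763 mod 5527 = 5526. Thus (167|5527) = -1.
d is a non-residue mod p, hence 5527 remains inert in O_K.

5527 remains inert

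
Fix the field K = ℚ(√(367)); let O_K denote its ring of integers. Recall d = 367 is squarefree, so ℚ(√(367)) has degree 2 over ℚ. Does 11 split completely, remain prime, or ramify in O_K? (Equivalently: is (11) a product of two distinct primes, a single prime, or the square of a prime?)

367 mod 4 = 3, hence disc K = 4·367 = 1468 and O_K = ℤ[√367].
Since gcd(11, 1468) = 1 the prime 11 does not ramify.
(367/11) = 4^5 mod 11 = 1, giving Legendre symbol 1.
(367/11) = 1, so 11 splits.

p splits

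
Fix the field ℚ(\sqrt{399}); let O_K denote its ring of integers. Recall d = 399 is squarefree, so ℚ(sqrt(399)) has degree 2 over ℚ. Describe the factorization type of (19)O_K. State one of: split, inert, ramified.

d = 399 ≡ 3 (mod 4), so O_K = ℤ[√399] and disc(K) = 4d = 1596.
Ramification test: 19 | 1596. The prime 19 ramifies in K.

19 is ramified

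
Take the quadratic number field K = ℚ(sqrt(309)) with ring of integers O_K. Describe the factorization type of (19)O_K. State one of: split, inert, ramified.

split — (19) = 𝔭₁𝔭₂ with 𝔭₁ ≠ 𝔭₂

309 mod 4 = 1, hence disc K = 309 and O_K = ℤ[(1+√309)/2].
19 ∤ 309, so 19 is unramified.
(309/19) = 5^9 mod 19 = 1, giving Legendre symbol 1.
Legendre symbol 1 ⇒ 19 is split.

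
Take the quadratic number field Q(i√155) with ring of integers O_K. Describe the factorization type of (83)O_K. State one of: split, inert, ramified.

p splits

d = -155 ≡ 1 (mod 4), so O_K = ℤ[(1+√-155)/2] and disc(K) = d = -155.
83 ∤ -155, so 83 is unramified.
Compute (-155/83) via Euler: 11^((83-1)/2) mod 83 = 1, so (-155/83) = 1.
Legendre symbol 1 ⇒ 83 is split.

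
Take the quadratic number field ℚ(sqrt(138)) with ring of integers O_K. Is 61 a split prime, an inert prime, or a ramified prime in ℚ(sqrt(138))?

p splits

d = 138 ≡ 2 (mod 4), so O_K = ℤ[√138] and disc(K) = 4d = 552.
61 ∤ 552, so 61 is unramified.
Compute (138/61) via Euler: 16^((61-1)/2) mod 61 = 1, so (138/61) = 1.
(138/61) = 1, so 61 splits.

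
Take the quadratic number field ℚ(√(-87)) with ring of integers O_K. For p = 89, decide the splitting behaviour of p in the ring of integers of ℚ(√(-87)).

-87 mod 4 = 1, hence disc K = -87 and O_K = ℤ[(1+√-87)/2].
89 ∤ -87, so 89 is unramified.
Legendre symbol by Euler's criterion: (-87/89) ≡ (-87)^44 ≡ 1 (mod 89), i.e. (-87/89) = 1.
d is a quadratic residue mod p, hence 89 splits in O_K.

89 splits in O_K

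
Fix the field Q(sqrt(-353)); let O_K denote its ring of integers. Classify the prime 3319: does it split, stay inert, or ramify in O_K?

split — (3319) = 𝔭₁𝔭₂ with 𝔭₁ ≠ 𝔭₂

-353 mod 4 = 3, hence disc K = 4·(-353) = -1412 and O_K = ℤ[√-353].
3319 ∤ -1412, so 3319 is unramified.
Euler's criterion: (-353)^1659 mod 3319 = 1. Thus (-353|3319) = 1.
(-353/3319) = 1, so 3319 splits.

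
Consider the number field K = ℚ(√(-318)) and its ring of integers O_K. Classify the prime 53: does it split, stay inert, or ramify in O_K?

-318 mod 4 = 2, hence disc K = 4·(-318) = -1272 and O_K = ℤ[√-318].
disc(K) = -1272 = 53·(-24), so p = 53 is ramified.

53 is ramified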